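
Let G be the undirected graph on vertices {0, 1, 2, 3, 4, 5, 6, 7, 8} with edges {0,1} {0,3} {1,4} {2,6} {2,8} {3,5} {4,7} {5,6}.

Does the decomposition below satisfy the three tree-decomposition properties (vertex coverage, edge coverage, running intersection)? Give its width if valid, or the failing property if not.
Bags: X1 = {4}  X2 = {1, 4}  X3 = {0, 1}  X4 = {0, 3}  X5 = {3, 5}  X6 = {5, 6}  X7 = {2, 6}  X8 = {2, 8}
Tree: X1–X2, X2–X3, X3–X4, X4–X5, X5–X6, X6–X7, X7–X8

No — vertex 7 appears in no bag.

A tree decomposition must satisfy three properties: every vertex lies in some bag; for every edge, both endpoints lie together in some bag; and for every vertex, the bags containing it form a connected subtree. Here vertex 7 appears in no bag, so the decomposition is invalid.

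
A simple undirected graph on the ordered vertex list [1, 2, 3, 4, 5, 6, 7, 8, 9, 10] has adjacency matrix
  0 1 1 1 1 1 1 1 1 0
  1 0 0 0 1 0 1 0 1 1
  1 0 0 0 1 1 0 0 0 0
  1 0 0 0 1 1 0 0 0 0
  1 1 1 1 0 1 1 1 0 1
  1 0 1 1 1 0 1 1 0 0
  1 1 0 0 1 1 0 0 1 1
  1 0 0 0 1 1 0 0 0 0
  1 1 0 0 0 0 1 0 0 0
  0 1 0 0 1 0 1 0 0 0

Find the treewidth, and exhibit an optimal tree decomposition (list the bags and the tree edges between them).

Each bag holds 4 vertices, so the decomposition has width 3, which upper-bounds the treewidth. On the other hand G contains the 4-clique {1, 2, 7, 9}. A clique must lie in a single bag of any decomposition, so no decomposition can have width below 3. Hence tw(G) = 3 exactly.

Treewidth 3.
One such decomposition:
Bags: B1 = {1, 3, 5, 6}  B2 = {1, 5, 6, 7}  B3 = {1, 4, 5, 6}  B4 = {1, 2, 5, 7}  B5 = {2, 5, 7, 10}  B6 = {1, 5, 6, 8}  B7 = {1, 2, 7, 9}
Tree: B1–B2, B1–B3, B2–B4, B4–B5, B2–B6, B4–B7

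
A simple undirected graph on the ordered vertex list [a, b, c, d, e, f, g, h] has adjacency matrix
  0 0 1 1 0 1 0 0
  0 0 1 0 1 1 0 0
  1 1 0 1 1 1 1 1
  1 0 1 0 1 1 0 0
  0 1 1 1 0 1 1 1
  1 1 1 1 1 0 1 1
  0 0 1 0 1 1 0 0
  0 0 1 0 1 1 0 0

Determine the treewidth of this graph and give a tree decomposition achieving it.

Treewidth 3.
Bags: B1 = {b, c, e, f}  B2 = {c, e, f, g}  B3 = {c, d, e, f}  B4 = {a, c, d, f}  B5 = {c, e, f, h}
Tree: B1–B2, B2–B3, B3–B4, B3–B5

The largest bag has 4 vertices, giving width 3; this decomposition certifies tw(G) ≤ 3. On the other hand G contains the 4-clique {c, d, e, f}. A clique must lie in a single bag of any decomposition, so no decomposition can have width below 3. Hence tw(G) = 3 exactly.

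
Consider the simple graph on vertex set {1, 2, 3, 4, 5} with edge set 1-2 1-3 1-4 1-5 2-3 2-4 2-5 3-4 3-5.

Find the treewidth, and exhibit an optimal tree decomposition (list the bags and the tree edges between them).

Treewidth 3.
Bags: B1 = {1, 2, 3, 4}  B2 = {1, 2, 3, 5}
Tree: B1–B2

The largest bag has 4 vertices, giving width 3; this decomposition certifies tw(G) ≤ 3. Conversely, {1, 2, 3, 4} is a clique of size 4, and the vertices of any clique must share a bag in every tree decomposition; so some bag has ≥ 4 vertices and tw(G) ≥ 3. The upper and lower bounds meet at 3, so that is the treewidth.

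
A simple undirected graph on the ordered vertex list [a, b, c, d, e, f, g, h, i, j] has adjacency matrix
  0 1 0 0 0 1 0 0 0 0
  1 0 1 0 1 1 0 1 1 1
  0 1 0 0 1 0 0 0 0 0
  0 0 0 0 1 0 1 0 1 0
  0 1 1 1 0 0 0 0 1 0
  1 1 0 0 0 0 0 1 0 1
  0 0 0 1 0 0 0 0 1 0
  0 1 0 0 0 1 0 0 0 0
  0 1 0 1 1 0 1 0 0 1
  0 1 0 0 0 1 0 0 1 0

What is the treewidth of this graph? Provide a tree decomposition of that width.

Treewidth 2.
One optimal decomposition is:
Bags: B1 = {b, e, i}  B2 = {b, i, j}  B3 = {d, e, i}  B4 = {b, f, j}  B5 = {d, g, i}  B6 = {b, c, e}  B7 = {b, f, h}  B8 = {a, b, f}
Tree: B1–B2, B1–B3, B2–B4, B3–B5, B1–B6, B4–B7, B4–B8

Every bag has size at most 3, so the width is 3 − 1 = 2 and tw(G) ≤ 2. On the other hand G contains the 3-clique {d, g, i}. A clique must lie in a single bag of any decomposition, so no decomposition can have width below 2. Therefore the treewidth is 2.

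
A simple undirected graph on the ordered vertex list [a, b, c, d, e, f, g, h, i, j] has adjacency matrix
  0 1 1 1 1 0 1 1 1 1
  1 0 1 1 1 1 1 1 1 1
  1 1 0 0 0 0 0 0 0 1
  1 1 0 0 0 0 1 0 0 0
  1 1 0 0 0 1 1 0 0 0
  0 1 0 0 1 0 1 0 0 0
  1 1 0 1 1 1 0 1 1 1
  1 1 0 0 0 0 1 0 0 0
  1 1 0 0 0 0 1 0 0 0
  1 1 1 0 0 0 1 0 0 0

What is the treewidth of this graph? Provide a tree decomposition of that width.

Treewidth 3.
One such decomposition:
Bags: B1 = {a, b, c, j}  B2 = {a, b, g, j}  B3 = {a, b, d, g}  B4 = {a, b, e, g}  B5 = {b, e, f, g}  B6 = {a, b, g, i}  B7 = {a, b, g, h}
Tree: B1–B2, B2–B3, B2–B4, B4–B5, B4–B6, B3–B7

Every bag has size at most 4, so the width is 4 − 1 = 3 and tw(G) ≤ 3. Conversely, {a, b, d, g} is a clique of size 4, and the vertices of any clique must share a bag in every tree decomposition; so some bag has ≥ 4 vertices and tw(G) ≥ 3. The upper and lower bounds meet at 3, so that is the treewidth.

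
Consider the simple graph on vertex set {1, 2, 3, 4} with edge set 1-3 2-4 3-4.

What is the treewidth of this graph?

A width-1 tree decomposition is:
Bags: B1 = {1, 3}  B2 = {3, 4}  B3 = {2, 4}
Tree: B1–B2, B2–B3
Each bag holds 2 vertices, so the decomposition has width 1, which upper-bounds the treewidth. Any graph with an edge has treewidth ≥ 1, and G has the edge 1–3. Therefore the treewidth is 1.

1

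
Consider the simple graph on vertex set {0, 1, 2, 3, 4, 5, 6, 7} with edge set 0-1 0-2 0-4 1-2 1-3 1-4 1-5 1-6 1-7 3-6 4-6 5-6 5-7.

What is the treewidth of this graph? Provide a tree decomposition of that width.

Each bag holds 3 vertices, so the decomposition has width 2, which upper-bounds the treewidth. Conversely, {0, 1, 2} is a clique of size 3, and the vertices of any clique must share a bag in every tree decomposition; so some bag has ≥ 3 vertices and tw(G) ≥ 2. Combining the bounds, tw(G) = 2.

Treewidth 2.
One such decomposition:
Bags: B1 = {1, 3, 6}  B2 = {1, 5, 6}  B3 = {1, 4, 6}  B4 = {1, 5, 7}  B5 = {0, 1, 4}  B6 = {0, 1, 2}
Tree: B1–B2, B1–B3, B2–B4, B3–B5, B5–B6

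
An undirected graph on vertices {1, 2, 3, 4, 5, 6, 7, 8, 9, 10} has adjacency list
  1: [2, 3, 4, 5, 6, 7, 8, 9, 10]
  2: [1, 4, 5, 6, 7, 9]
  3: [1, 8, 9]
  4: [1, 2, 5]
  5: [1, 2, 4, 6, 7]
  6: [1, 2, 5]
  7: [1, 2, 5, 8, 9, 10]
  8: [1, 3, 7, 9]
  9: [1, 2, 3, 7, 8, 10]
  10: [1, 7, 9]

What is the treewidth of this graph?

3

A width-3 tree decomposition is:
Bags: B1 = {1, 7, 8, 9}  B2 = {1, 3, 8, 9}  B3 = {1, 7, 9, 10}  B4 = {1, 2, 7, 9}  B5 = {1, 2, 5, 7}  B6 = {1, 2, 5, 6}  B7 = {1, 2, 4, 5}
Tree: B1–B2, B1–B3, B3–B4, B4–B5, B5–B6, B6–B7
Every bag has size at most 4, so the width is 4 − 1 = 3 and tw(G) ≤ 3. Conversely, {1, 3, 8, 9} is a clique of size 4, and the vertices of any clique must share a bag in every tree decomposition; so some bag has ≥ 4 vertices and tw(G) ≥ 3. Hence tw(G) = 3 exactly.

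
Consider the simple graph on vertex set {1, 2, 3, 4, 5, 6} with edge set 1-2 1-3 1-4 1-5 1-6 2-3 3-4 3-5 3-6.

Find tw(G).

2

A width-2 tree decomposition is:
Bags: B1 = {1, 3, 5}  B2 = {1, 3, 4}  B3 = {1, 2, 3}  B4 = {1, 3, 6}
Tree: B1–B2, B1–B3, B2–B4
Each bag holds 3 vertices, so the decomposition has width 2, which upper-bounds the treewidth. For the lower bound, the 3 vertices {1, 2, 3} are pairwise adjacent, and any tree decomposition puts a clique entirely inside one bag — forcing width ≥ 2. Hence tw(G) = 2 exactly.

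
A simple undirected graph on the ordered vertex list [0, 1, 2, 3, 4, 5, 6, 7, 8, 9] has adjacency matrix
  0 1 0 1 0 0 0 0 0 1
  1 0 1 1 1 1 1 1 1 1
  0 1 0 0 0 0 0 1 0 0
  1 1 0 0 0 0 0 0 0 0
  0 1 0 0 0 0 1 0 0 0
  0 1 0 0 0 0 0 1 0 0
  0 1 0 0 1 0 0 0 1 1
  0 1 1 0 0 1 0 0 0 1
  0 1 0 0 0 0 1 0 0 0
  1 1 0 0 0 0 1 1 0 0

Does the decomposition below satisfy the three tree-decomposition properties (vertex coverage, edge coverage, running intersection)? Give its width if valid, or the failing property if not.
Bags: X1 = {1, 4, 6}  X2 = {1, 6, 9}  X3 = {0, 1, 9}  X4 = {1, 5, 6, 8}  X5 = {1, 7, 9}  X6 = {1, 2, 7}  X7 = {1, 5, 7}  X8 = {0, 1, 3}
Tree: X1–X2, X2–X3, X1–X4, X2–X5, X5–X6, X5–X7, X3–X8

A tree decomposition must satisfy three properties: every vertex lies in some bag; for every edge, both endpoints lie together in some bag; and for every vertex, the bags containing it form a connected subtree. Here bags containing vertex 5 are not connected in the tree, so the decomposition is invalid.

No — bags containing vertex 5 are not connected in the tree.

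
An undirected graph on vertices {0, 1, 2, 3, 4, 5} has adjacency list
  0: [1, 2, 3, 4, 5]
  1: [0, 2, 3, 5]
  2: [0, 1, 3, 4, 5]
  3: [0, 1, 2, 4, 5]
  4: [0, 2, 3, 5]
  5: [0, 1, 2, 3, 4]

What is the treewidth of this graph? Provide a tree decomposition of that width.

Treewidth 4.
One such decomposition:
Bags: B1 = {0, 1, 2, 3, 5}  B2 = {0, 2, 3, 4, 5}
Tree: B1–B2

The largest bag has 5 vertices, giving width 4; this decomposition certifies tw(G) ≤ 4. On the other hand G contains the 5-clique {0, 1, 2, 3, 5}. A clique must lie in a single bag of any decomposition, so no decomposition can have width below 4. Therefore the treewidth is 4.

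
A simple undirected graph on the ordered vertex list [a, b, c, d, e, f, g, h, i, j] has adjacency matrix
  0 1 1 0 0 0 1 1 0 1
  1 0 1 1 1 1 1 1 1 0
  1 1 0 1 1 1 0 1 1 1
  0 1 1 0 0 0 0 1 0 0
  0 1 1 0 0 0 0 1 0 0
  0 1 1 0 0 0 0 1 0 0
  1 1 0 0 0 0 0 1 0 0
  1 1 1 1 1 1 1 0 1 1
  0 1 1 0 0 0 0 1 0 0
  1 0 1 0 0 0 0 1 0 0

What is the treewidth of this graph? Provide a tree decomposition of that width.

Treewidth 3.
One optimal decomposition is:
Bags: B1 = {b, c, e, h}  B2 = {b, c, h, i}  B3 = {b, c, f, h}  B4 = {a, b, c, h}  B5 = {b, c, d, h}  B6 = {a, c, h, j}  B7 = {a, b, g, h}
Tree: B1–B2, B1–B3, B2–B4, B1–B5, B4–B6, B4–B7

Each bag holds 4 vertices, so the decomposition has width 3, which upper-bounds the treewidth. Conversely, {a, c, h, j} is a clique of size 4, and the vertices of any clique must share a bag in every tree decomposition; so some bag has ≥ 4 vertices and tw(G) ≥ 3. Combining the bounds, tw(G) = 3.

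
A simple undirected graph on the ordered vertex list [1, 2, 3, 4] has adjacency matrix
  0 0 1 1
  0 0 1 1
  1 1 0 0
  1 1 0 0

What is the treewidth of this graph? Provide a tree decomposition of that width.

Treewidth 2.
Bags: B1 = {1, 2, 4}  B2 = {1, 2, 3}
Tree: B1–B2

The largest bag has 3 vertices, giving width 2; this decomposition certifies tw(G) ≤ 2. For the lower bound, G contains the cycle 1–4–2–3–1, so G is not a forest; only forests have treewidth ≤ 1, hence tw(G) ≥ 2. The upper and lower bounds meet at 2, so that is the treewidth.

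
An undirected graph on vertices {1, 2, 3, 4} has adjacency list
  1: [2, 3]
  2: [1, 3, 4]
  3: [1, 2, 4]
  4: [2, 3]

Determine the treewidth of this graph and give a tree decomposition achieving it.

Each bag holds 3 vertices, so the decomposition has width 2, which upper-bounds the treewidth. Conversely, {1, 2, 3} is a clique of size 3, and the vertices of any clique must share a bag in every tree decomposition; so some bag has ≥ 3 vertices and tw(G) ≥ 2. Combining the bounds, tw(G) = 2.

Treewidth 2.
One optimal decomposition is:
Bags: B1 = {2, 3, 4}  B2 = {1, 2, 3}
Tree: B1–B2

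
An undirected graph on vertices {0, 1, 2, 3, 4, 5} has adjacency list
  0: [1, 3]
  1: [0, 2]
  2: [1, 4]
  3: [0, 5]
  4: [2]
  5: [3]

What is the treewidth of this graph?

1

A width-1 tree decomposition is:
Bags: B1 = {2, 4}  B2 = {1, 2}  B3 = {0, 1}  B4 = {0, 3}  B5 = {3, 5}
Tree: B1–B2, B2–B3, B3–B4, B4–B5
Every bag has size at most 2, so the width is 2 − 1 = 1 and tw(G) ≤ 1. G has an edge, so its treewidth is at least 1. Combining the bounds, tw(G) = 1.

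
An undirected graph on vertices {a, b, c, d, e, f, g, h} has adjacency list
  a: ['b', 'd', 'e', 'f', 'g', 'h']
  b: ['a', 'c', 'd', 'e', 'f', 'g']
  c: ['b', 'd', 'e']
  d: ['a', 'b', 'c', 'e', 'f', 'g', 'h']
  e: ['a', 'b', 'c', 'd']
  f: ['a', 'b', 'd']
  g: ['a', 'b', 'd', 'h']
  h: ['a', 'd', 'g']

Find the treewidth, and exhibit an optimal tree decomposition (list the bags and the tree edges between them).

Each bag holds 4 vertices, so the decomposition has width 3, which upper-bounds the treewidth. For the lower bound, the 4 vertices {a, d, g, h} are pairwise adjacent, and any tree decomposition puts a clique entirely inside one bag — forcing width ≥ 3. Hence tw(G) = 3 exactly.

Treewidth 3.
One optimal decomposition is:
Bags: B1 = {a, b, d, g}  B2 = {a, b, d, e}  B3 = {b, c, d, e}  B4 = {a, d, g, h}  B5 = {a, b, d, f}
Tree: B1–B2, B2–B3, B1–B4, B2–B5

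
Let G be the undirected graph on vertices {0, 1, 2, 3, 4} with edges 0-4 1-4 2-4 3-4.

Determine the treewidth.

A width-1 tree decomposition is:
Bags: B1 = {2, 4}  B2 = {0, 4}  B3 = {3, 4}  B4 = {1, 4}
Tree: B1–B2, B2–B3, B2–B4
The largest bag has 2 vertices, giving width 1; this decomposition certifies tw(G) ≤ 1. Since G has at least one edge (e.g. 4–2), it is not an edgeless graph, so tw(G) ≥ 1. Combining the bounds, tw(G) = 1.

1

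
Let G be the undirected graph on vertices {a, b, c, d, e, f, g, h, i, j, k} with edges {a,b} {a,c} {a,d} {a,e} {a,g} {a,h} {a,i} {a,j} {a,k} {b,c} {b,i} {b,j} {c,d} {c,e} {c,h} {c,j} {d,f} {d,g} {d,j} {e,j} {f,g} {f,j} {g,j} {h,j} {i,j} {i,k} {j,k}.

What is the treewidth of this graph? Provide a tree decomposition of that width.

The largest bag has 4 vertices, giving width 3; this decomposition certifies tw(G) ≤ 3. On the other hand G contains the 4-clique {a, d, g, j}. A clique must lie in a single bag of any decomposition, so no decomposition can have width below 3. Therefore the treewidth is 3.

Treewidth 3.
One optimal decomposition is:
Bags: B1 = {a, d, g, j}  B2 = {a, c, d, j}  B3 = {a, c, h, j}  B4 = {d, f, g, j}  B5 = {a, b, c, j}  B6 = {a, b, i, j}  B7 = {a, i, j, k}  B8 = {a, c, e, j}
Tree: B1–B2, B2–B3, B1–B4, B3–B5, B5–B6, B6–B7, B3–B8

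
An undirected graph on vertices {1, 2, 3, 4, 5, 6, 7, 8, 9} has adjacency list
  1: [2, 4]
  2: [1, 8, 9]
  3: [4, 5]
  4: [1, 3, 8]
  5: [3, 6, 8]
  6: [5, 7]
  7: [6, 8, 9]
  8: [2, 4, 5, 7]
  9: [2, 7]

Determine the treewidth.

A width-3 tree decomposition is:
Bags: B1 = {1, 2, 4, 9}  B2 = {2, 4, 8, 9}  B3 = {4, 7, 8, 9}  B4 = {3, 4, 7, 8}  B5 = {3, 5, 7, 8}  B6 = {3, 5, 6, 7}
Tree: B1–B2, B2–B3, B3–B4, B4–B5, B5–B6
The largest bag has 4 vertices, giving width 3; this decomposition certifies tw(G) ≤ 3. For the lower bound: the 4 vertex sets {1,2,9}, {4}, {8}, {3,5,6,7} are disjoint, each induces a connected subgraph, and every pair is joined by at least one edge of G. Contracting each set to a single vertex therefore yields K_{4} as a minor, and since treewidth is minor-monotone, tw(G) ≥ tw(K_{4}) = 3. Combining the bounds, tw(G) = 3.

3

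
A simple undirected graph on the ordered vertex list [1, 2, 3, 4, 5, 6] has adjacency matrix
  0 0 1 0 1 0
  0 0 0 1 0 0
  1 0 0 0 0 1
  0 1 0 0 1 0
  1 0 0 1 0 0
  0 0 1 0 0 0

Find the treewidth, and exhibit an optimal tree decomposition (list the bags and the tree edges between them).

Each bag holds 2 vertices, so the decomposition has width 1, which upper-bounds the treewidth. Since G has at least one edge (e.g. 6–3), it is not an edgeless graph, so tw(G) ≥ 1. The upper and lower bounds meet at 1, so that is the treewidth.

Treewidth 1.
One such decomposition:
Bags: B1 = {3, 6}  B2 = {1, 3}  B3 = {1, 5}  B4 = {4, 5}  B5 = {2, 4}
Tree: B1–B2, B2–B3, B3–B4, B4–B5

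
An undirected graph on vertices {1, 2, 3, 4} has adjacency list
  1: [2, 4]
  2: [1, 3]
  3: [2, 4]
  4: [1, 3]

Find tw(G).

2

A width-2 tree decomposition is:
Bags: B1 = {2, 3, 4}  B2 = {1, 2, 4}
Tree: B1–B2
Each bag holds 3 vertices, so the decomposition has width 2, which upper-bounds the treewidth. Since 4–3–2–1–4 is a cycle in G, G is not acyclic. Forests are exactly the graphs of treewidth ≤ 1, so tw(G) ≥ 2. Hence tw(G) = 2 exactly.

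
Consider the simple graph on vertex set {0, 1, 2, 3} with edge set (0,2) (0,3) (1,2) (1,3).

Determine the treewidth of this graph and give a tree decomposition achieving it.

Treewidth 2.
One optimal decomposition is:
Bags: B1 = {0, 1, 2}  B2 = {0, 1, 3}
Tree: B1–B2

Every bag has size at most 3, so the width is 3 − 1 = 2 and tw(G) ≤ 2. For the lower bound, G contains the cycle 0–2–1–3–0, so G is not a forest; only forests have treewidth ≤ 1, hence tw(G) ≥ 2. Combining the bounds, tw(G) = 2.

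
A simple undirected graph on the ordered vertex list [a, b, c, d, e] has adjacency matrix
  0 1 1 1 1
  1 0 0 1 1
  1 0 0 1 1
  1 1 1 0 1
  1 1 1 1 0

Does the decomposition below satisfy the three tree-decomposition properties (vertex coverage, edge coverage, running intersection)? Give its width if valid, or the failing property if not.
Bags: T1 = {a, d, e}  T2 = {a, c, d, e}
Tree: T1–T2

A tree decomposition must satisfy three properties: every vertex lies in some bag; for every edge, both endpoints lie together in some bag; and for every vertex, the bags containing it form a connected subtree. Here vertex b appears in no bag, so the decomposition is invalid.

No — vertex b appears in no bag.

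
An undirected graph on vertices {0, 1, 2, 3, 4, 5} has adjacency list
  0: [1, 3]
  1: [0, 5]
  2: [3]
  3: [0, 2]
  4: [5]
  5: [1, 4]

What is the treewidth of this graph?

A width-1 tree decomposition is:
Bags: B1 = {2, 3}  B2 = {0, 3}  B3 = {0, 1}  B4 = {1, 5}  B5 = {4, 5}
Tree: B1–B2, B2–B3, B3–B4, B4–B5
The largest bag has 2 vertices, giving width 1; this decomposition certifies tw(G) ≤ 1. Any graph with an edge has treewidth ≥ 1, and G has the edge 2–3. Combining the bounds, tw(G) = 1.

1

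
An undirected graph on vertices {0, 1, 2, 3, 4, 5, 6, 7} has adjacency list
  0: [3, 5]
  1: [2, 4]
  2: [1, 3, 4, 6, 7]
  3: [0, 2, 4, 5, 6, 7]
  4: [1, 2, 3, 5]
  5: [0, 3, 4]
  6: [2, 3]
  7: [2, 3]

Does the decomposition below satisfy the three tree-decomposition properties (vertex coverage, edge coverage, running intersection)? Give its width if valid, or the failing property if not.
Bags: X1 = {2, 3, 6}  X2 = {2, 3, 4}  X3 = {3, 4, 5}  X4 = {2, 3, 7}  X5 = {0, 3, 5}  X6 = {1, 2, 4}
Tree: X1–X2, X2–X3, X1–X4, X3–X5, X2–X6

Yes; width 2.

Every vertex of G appears in some bag (union = {0, 1, 2, 3, 4, 5, 6, 7}); every edge is covered by a bag; and for each vertex v the set of bags containing v is connected in the bag tree. The decomposition is therefore valid. The largest bag has 3 vertices, so the width is 2.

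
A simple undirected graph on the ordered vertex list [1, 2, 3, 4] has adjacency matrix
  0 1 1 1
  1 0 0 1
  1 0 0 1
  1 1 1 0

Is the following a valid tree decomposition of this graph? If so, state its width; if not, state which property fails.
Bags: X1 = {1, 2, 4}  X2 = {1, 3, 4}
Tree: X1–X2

Checking the three conditions: (i) the bags cover all of {1, 2, 3, 4}; (ii) for each edge, some bag contains both endpoints; (iii) the bags containing any fixed vertex form a subtree. All hold, so the decomposition is valid with width 3 − 1 = 2.

Yes; width 2.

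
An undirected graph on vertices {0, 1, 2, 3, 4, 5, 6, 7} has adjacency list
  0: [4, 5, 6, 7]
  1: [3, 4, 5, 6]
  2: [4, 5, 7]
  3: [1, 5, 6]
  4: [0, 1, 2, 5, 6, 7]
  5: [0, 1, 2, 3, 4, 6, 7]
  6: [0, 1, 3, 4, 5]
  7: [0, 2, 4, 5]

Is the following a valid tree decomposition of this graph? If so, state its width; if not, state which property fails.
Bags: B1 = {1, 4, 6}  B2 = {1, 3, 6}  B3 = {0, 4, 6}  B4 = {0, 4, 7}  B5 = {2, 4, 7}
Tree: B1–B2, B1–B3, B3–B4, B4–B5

No — vertex 5 appears in no bag.

A tree decomposition must satisfy three properties: every vertex lies in some bag; for every edge, both endpoints lie together in some bag; and for every vertex, the bags containing it form a connected subtree. Here vertex 5 appears in no bag, so the decomposition is invalid.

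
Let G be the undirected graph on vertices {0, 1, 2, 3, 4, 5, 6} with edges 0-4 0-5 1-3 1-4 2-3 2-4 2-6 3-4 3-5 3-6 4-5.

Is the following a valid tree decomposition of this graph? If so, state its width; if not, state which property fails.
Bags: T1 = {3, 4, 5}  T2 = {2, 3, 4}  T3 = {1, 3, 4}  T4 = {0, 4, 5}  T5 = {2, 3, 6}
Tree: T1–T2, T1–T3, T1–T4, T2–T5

Vertex coverage: the bags together contain {0, 1, 2, 3, 4, 5, 6}, the full vertex set. Edge coverage: each edge of G has both endpoints in at least one bag. Running intersection: for every vertex, the bags containing it form a connected subtree. All three properties hold, so this is a valid tree decomposition of width max|bag| − 1 = 2, and hence tw(G) ≤ 2.

Yes; width 2.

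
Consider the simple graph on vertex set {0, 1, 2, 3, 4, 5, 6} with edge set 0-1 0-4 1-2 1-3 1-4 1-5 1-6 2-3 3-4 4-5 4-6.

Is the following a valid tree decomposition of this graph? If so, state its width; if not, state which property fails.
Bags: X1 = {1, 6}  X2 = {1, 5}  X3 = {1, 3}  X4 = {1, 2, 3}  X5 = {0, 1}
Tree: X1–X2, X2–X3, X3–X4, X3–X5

A tree decomposition must satisfy three properties: every vertex lies in some bag; for every edge, both endpoints lie together in some bag; and for every vertex, the bags containing it form a connected subtree. Here vertex 4 appears in no bag, so the decomposition is invalid.

No — vertex 4 appears in no bag.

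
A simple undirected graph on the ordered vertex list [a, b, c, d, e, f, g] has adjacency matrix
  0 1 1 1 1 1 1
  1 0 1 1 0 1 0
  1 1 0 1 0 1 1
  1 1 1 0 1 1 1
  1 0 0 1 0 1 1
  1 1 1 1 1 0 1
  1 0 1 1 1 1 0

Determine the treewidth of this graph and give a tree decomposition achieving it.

Treewidth 4.
One such decomposition:
Bags: B1 = {a, c, d, f, g}  B2 = {a, b, c, d, f}  B3 = {a, d, e, f, g}
Tree: B1–B2, B1–B3

The largest bag has 5 vertices, giving width 4; this decomposition certifies tw(G) ≤ 4. On the other hand G contains the 5-clique {a, d, e, f, g}. A clique must lie in a single bag of any decomposition, so no decomposition can have width below 4. Therefore the treewidth is 4.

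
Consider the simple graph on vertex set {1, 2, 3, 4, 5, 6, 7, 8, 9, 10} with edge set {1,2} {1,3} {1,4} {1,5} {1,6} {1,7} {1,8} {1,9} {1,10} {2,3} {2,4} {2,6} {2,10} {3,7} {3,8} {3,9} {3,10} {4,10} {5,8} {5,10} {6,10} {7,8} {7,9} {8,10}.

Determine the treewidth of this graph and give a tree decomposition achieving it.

Each bag holds 4 vertices, so the decomposition has width 3, which upper-bounds the treewidth. Conversely, {1, 3, 7, 9} is a clique of size 4, and the vertices of any clique must share a bag in every tree decomposition; so some bag has ≥ 4 vertices and tw(G) ≥ 3. Combining the bounds, tw(G) = 3.

Treewidth 3.
One optimal decomposition is:
Bags: B1 = {1, 3, 8, 10}  B2 = {1, 3, 7, 8}  B3 = {1, 5, 8, 10}  B4 = {1, 2, 3, 10}  B5 = {1, 2, 4, 10}  B6 = {1, 3, 7, 9}  B7 = {1, 2, 6, 10}
Tree: B1–B2, B1–B3, B1–B4, B4–B5, B2–B6, B4–B7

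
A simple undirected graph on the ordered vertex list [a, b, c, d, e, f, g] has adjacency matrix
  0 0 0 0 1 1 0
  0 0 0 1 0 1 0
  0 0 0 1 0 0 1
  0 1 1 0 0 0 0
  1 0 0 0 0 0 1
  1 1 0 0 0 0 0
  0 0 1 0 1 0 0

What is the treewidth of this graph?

A width-2 tree decomposition is:
Bags: B1 = {b, c, d}  B2 = {b, c, f}  B3 = {a, c, f}  B4 = {a, c, e}  B5 = {c, e, g}
Tree: B1–B2, B2–B3, B3–B4, B4–B5
Each bag holds 3 vertices, so the decomposition has width 2, which upper-bounds the treewidth. The edges c–d–b–f–a–e–g–c form a cycle, so G is not a tree and its treewidth is at least 2. Hence tw(G) = 2 exactly.

2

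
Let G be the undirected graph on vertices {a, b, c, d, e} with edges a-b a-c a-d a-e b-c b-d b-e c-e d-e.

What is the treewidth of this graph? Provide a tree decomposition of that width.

Treewidth 3.
Bags: B1 = {a, b, c, e}  B2 = {a, b, d, e}
Tree: B1–B2

Every bag has size at most 4, so the width is 4 − 1 = 3 and tw(G) ≤ 3. Conversely, {a, b, d, e} is a clique of size 4, and the vertices of any clique must share a bag in every tree decomposition; so some bag has ≥ 4 vertices and tw(G) ≥ 3. Therefore the treewidth is 3.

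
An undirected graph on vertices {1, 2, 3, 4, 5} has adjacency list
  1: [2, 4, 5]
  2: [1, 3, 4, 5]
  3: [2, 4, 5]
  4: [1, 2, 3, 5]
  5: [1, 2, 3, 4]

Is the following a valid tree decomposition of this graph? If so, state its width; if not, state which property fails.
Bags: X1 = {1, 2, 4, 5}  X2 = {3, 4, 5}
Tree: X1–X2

A tree decomposition must satisfy three properties: every vertex lies in some bag; for every edge, both endpoints lie together in some bag; and for every vertex, the bags containing it form a connected subtree. Here edge (2,3) lies in no bag, so the decomposition is invalid.

No — edge (2,3) lies in no bag.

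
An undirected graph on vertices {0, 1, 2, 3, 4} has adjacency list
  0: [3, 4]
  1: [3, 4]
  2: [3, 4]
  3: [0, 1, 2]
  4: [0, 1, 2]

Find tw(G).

2

A width-2 tree decomposition is:
Bags: B1 = {0, 3, 4}  B2 = {1, 3, 4}  B3 = {2, 3, 4}
Tree: B1–B2, B2–B3
The largest bag has 3 vertices, giving width 2; this decomposition certifies tw(G) ≤ 2. Since 4–0–3–1–4 is a cycle in G, G is not acyclic. Forests are exactly the graphs of treewidth ≤ 1, so tw(G) ≥ 2. Therefore the treewidth is 2.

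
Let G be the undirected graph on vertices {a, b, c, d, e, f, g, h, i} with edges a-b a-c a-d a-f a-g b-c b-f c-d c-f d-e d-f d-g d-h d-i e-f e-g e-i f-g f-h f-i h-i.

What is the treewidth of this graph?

3

A width-3 tree decomposition is:
Bags: B1 = {a, d, f, g}  B2 = {d, e, f, g}  B3 = {a, c, d, f}  B4 = {d, e, f, i}  B5 = {d, f, h, i}  B6 = {a, b, c, f}
Tree: B1–B2, B1–B3, B2–B4, B4–B5, B3–B6
Each bag holds 4 vertices, so the decomposition has width 3, which upper-bounds the treewidth. Conversely, {d, e, f, g} is a clique of size 4, and the vertices of any clique must share a bag in every tree decomposition; so some bag has ≥ 4 vertices and tw(G) ≥ 3. The upper and lower bounds meet at 3, so that is the treewidth.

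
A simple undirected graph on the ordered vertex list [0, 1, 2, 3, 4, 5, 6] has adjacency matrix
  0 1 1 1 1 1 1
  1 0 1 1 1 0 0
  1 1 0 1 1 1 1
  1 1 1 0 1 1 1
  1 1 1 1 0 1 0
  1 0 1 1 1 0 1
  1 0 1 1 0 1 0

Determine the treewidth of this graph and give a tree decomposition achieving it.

Each bag holds 5 vertices, so the decomposition has width 4, which upper-bounds the treewidth. Conversely, {0, 1, 2, 3, 4} is a clique of size 5, and the vertices of any clique must share a bag in every tree decomposition; so some bag has ≥ 5 vertices and tw(G) ≥ 4. Therefore the treewidth is 4.

Treewidth 4.
Bags: B1 = {0, 2, 3, 4, 5}  B2 = {0, 2, 3, 5, 6}  B3 = {0, 1, 2, 3, 4}
Tree: B1–B2, B1–B3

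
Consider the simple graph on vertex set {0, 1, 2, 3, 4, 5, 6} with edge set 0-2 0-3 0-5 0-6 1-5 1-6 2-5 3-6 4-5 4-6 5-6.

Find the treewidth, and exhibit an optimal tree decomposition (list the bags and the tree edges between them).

Every bag has size at most 3, so the width is 3 − 1 = 2 and tw(G) ≤ 2. On the other hand G contains the 3-clique {0, 3, 6}. A clique must lie in a single bag of any decomposition, so no decomposition can have width below 2. Hence tw(G) = 2 exactly.

Treewidth 2.
One optimal decomposition is:
Bags: B1 = {1, 5, 6}  B2 = {4, 5, 6}  B3 = {0, 5, 6}  B4 = {0, 2, 5}  B5 = {0, 3, 6}
Tree: B1–B2, B2–B3, B3–B4, B3–B5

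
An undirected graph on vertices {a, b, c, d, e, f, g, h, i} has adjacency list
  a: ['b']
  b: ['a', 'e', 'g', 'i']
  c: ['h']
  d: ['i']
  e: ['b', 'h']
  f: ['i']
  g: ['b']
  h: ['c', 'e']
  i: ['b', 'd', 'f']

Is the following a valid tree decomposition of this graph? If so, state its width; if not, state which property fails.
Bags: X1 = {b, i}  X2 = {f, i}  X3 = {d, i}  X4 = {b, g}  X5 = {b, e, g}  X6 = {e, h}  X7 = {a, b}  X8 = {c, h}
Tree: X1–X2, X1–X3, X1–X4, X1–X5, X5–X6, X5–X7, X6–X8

A tree decomposition must satisfy three properties: every vertex lies in some bag; for every edge, both endpoints lie together in some bag; and for every vertex, the bags containing it form a connected subtree. Here bags containing vertex g are not connected in the tree, so the decomposition is invalid.

No — bags containing vertex g are not connected in the tree.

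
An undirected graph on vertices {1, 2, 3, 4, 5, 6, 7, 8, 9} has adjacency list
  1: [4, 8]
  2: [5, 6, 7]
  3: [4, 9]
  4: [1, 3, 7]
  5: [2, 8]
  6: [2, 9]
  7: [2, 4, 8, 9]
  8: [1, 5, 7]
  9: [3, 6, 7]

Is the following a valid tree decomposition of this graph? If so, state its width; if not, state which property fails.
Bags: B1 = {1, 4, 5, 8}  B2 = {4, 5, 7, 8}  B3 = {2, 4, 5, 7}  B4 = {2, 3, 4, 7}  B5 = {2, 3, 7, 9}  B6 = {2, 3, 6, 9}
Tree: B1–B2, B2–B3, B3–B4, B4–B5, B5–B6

Vertex coverage: the bags together contain {1, 2, 3, 4, 5, 6, 7, 8, 9}, the full vertex set. Edge coverage: each edge of G has both endpoints in at least one bag. Running intersection: for every vertex, the bags containing it form a connected subtree. All three properties hold, so this is a valid tree decomposition of width max|bag| − 1 = 3, and hence tw(G) ≤ 3.

Yes; width 3.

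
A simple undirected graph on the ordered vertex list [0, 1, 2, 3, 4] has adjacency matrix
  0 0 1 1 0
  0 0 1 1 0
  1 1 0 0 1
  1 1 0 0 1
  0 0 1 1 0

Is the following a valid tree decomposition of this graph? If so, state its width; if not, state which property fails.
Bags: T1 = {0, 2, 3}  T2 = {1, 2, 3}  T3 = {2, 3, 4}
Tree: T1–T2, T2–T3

Every vertex of G appears in some bag (union = {0, 1, 2, 3, 4}); every edge is covered by a bag; and for each vertex v the set of bags containing v is connected in the bag tree. The decomposition is therefore valid. The largest bag has 3 vertices, so the width is 2.

Yes; width 2.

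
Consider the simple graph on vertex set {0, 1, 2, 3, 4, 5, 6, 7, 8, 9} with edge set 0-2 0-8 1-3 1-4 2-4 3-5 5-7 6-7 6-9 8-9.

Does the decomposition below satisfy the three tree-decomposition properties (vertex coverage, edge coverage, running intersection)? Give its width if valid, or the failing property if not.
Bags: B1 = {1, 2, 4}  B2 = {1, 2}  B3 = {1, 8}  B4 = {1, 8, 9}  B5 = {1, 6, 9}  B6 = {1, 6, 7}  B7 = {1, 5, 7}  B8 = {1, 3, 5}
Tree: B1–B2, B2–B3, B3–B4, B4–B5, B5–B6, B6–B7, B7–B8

No — vertex 0 appears in no bag.

A tree decomposition must satisfy three properties: every vertex lies in some bag; for every edge, both endpoints lie together in some bag; and for every vertex, the bags containing it form a connected subtree. Here vertex 0 appears in no bag, so the decomposition is invalid.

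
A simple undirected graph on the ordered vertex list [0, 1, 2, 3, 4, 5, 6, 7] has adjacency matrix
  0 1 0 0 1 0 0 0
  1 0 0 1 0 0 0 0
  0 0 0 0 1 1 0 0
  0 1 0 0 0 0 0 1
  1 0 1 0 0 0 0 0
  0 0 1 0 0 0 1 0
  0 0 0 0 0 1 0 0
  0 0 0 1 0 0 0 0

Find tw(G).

1

A width-1 tree decomposition is:
Bags: B1 = {5, 6}  B2 = {2, 5}  B3 = {2, 4}  B4 = {0, 4}  B5 = {0, 1}  B6 = {1, 3}  B7 = {3, 7}
Tree: B1–B2, B2–B3, B3–B4, B4–B5, B5–B6, B6–B7
The largest bag has 2 vertices, giving width 1; this decomposition certifies tw(G) ≤ 1. Since G has at least one edge (e.g. 6–5), it is not an edgeless graph, so tw(G) ≥ 1. The upper and lower bounds meet at 1, so that is the treewidth.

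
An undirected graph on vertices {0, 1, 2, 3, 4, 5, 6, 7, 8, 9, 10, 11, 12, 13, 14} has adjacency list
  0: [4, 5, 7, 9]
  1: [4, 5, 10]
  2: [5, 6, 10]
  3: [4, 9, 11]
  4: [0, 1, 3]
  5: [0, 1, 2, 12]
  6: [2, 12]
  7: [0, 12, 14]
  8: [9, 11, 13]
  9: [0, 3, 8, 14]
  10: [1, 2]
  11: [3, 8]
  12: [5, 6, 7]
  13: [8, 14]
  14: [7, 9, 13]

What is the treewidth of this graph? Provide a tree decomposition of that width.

Treewidth 3.
One optimal decomposition is:
Bags: B1 = {1, 2, 6, 10}  B2 = {1, 2, 5, 6}  B3 = {1, 5, 6, 12}  B4 = {1, 4, 5, 12}  B5 = {0, 4, 5, 12}  B6 = {0, 4, 7, 12}  B7 = {0, 3, 4, 7}  B8 = {0, 3, 7, 9}  B9 = {3, 7, 9, 14}  B10 = {3, 9, 11, 14}  B11 = {8, 9, 11, 14}  B12 = {8, 11, 13, 14}
Tree: B1–B2, B2–B3, B3–B4, B4–B5, B5–B6, B6–B7, B7–B8, B8–B9, B9–B10, B10–B11, B11–B12

Each bag holds 4 vertices, so the decomposition has width 3, which upper-bounds the treewidth. For the lower bound: the 4 vertex sets {2,6,10}, {1}, {5}, {0,4,7,12} are disjoint, each induces a connected subgraph, and every pair is joined by at least one edge of G. Contracting each set to a single vertex therefore yields K_{4} as a minor, and since treewidth is minor-monotone, tw(G) ≥ tw(K_{4}) = 3. Hence tw(G) = 3 exactly.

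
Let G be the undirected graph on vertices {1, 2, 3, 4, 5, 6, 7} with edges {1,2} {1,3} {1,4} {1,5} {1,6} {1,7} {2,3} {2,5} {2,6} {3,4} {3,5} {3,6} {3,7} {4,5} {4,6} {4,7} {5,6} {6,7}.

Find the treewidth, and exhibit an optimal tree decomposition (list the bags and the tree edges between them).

Treewidth 4.
Bags: B1 = {1, 3, 4, 6, 7}  B2 = {1, 3, 4, 5, 6}  B3 = {1, 2, 3, 5, 6}
Tree: B1–B2, B2–B3

Each bag holds 5 vertices, so the decomposition has width 4, which upper-bounds the treewidth. For the lower bound, the 5 vertices {1, 2, 3, 5, 6} are pairwise adjacent, and any tree decomposition puts a clique entirely inside one bag — forcing width ≥ 4. Combining the bounds, tw(G) = 4.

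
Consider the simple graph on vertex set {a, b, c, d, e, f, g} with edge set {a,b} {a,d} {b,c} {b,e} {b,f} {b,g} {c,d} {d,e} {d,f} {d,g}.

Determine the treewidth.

2

A width-2 tree decomposition is:
Bags: B1 = {b, d, g}  B2 = {a, b, d}  B3 = {b, d, f}  B4 = {b, d, e}  B5 = {b, c, d}
Tree: B1–B2, B2–B3, B3–B4, B4–B5
The largest bag has 3 vertices, giving width 2; this decomposition certifies tw(G) ≤ 2. Since b–g–d–a–b is a cycle in G, G is not acyclic. Forests are exactly the graphs of treewidth ≤ 1, so tw(G) ≥ 2. Therefore the treewidth is 2.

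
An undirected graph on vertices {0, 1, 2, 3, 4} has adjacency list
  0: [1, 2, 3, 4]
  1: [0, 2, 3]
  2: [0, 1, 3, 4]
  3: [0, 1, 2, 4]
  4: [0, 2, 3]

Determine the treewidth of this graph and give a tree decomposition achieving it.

Each bag holds 4 vertices, so the decomposition has width 3, which upper-bounds the treewidth. On the other hand G contains the 4-clique {0, 1, 2, 3}. A clique must lie in a single bag of any decomposition, so no decomposition can have width below 3. The upper and lower bounds meet at 3, so that is the treewidth.

Treewidth 3.
One optimal decomposition is:
Bags: B1 = {0, 2, 3, 4}  B2 = {0, 1, 2, 3}
Tree: B1–B2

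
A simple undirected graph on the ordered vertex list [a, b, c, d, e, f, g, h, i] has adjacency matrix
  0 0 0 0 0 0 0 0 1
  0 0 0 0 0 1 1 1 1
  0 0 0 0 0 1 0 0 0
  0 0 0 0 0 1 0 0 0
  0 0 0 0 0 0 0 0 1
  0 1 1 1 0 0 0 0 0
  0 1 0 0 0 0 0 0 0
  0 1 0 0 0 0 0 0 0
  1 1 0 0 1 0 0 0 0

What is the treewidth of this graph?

A width-1 tree decomposition is:
Bags: B1 = {a, i}  B2 = {b, i}  B3 = {b, f}  B4 = {e, i}  B5 = {c, f}  B6 = {b, g}  B7 = {b, h}  B8 = {d, f}
Tree: B1–B2, B2–B3, B2–B4, B3–B5, B3–B6, B6–B7, B5–B8
Each bag holds 2 vertices, so the decomposition has width 1, which upper-bounds the treewidth. Any graph with an edge has treewidth ≥ 1, and G has the edge a–i. Hence tw(G) = 1 exactly.

1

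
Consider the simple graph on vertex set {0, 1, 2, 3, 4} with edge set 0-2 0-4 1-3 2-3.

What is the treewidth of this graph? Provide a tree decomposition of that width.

Every bag has size at most 2, so the width is 2 − 1 = 1 and tw(G) ≤ 1. Since G has at least one edge (e.g. 1–3), it is not an edgeless graph, so tw(G) ≥ 1. The upper and lower bounds meet at 1, so that is the treewidth.

Treewidth 1.
One optimal decomposition is:
Bags: B1 = {1, 3}  B2 = {2, 3}  B3 = {0, 2}  B4 = {0, 4}
Tree: B1–B2, B2–B3, B3–B4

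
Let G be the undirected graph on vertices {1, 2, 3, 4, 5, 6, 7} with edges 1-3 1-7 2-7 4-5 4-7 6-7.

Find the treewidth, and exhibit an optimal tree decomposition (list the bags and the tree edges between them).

Treewidth 1.
One such decomposition:
Bags: B1 = {1, 3}  B2 = {1, 7}  B3 = {6, 7}  B4 = {2, 7}  B5 = {4, 7}  B6 = {4, 5}
Tree: B1–B2, B2–B3, B2–B4, B2–B5, B5–B6

The largest bag has 2 vertices, giving width 1; this decomposition certifies tw(G) ≤ 1. Since G has at least one edge (e.g. 1–3), it is not an edgeless graph, so tw(G) ≥ 1. Therefore the treewidth is 1.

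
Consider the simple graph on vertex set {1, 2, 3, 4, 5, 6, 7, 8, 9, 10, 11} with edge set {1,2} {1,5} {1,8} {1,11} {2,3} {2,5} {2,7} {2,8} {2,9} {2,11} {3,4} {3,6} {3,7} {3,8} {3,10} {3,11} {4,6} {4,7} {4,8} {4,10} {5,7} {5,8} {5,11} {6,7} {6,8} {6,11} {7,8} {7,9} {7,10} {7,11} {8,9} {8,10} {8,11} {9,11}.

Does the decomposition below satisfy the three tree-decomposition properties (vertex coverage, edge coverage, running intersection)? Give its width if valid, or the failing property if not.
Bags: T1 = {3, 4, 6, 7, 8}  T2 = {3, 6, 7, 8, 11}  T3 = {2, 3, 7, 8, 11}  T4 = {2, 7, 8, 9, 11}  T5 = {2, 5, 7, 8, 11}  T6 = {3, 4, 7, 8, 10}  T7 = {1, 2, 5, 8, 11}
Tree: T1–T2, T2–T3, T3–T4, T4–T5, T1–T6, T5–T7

Checking the three conditions: (i) the bags cover all of {1, 2, 3, 4, 5, 6, 7, 8, 9, 10, 11}; (ii) for each edge, some bag contains both endpoints; (iii) the bags containing any fixed vertex form a subtree. All hold, so the decomposition is valid with width 5 − 1 = 4.

Yes; width 4.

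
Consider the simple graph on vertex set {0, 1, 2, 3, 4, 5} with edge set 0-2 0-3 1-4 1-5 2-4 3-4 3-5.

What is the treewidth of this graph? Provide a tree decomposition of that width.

Treewidth 2.
One such decomposition:
Bags: B1 = {1, 4, 5}  B2 = {3, 4, 5}  B3 = {2, 3, 4}  B4 = {0, 2, 3}
Tree: B1–B2, B2–B3, B3–B4

The largest bag has 3 vertices, giving width 2; this decomposition certifies tw(G) ≤ 2. Since 1–5–3–4–1 is a cycle in G, G is not acyclic. Forests are exactly the graphs of treewidth ≤ 1, so tw(G) ≥ 2. The upper and lower bounds meet at 2, so that is the treewidth.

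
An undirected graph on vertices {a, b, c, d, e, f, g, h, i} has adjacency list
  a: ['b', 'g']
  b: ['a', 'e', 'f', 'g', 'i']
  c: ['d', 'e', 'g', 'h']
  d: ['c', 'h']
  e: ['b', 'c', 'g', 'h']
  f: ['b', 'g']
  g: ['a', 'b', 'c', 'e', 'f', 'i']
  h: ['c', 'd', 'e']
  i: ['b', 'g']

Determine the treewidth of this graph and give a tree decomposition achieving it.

Treewidth 2.
Bags: B1 = {c, e, g}  B2 = {b, e, g}  B3 = {a, b, g}  B4 = {b, g, i}  B5 = {c, e, h}  B6 = {c, d, h}  B7 = {b, f, g}
Tree: B1–B2, B2–B3, B3–B4, B1–B5, B5–B6, B2–B7

Every bag has size at most 3, so the width is 3 − 1 = 2 and tw(G) ≤ 2. On the other hand G contains the 3-clique {c, d, h}. A clique must lie in a single bag of any decomposition, so no decomposition can have width below 2. The upper and lower bounds meet at 2, so that is the treewidth.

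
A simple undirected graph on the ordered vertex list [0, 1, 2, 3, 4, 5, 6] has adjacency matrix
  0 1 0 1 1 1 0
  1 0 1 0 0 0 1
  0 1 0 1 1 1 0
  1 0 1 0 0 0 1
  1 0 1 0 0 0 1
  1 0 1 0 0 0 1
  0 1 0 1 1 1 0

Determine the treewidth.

3

A width-3 tree decomposition is:
Bags: B1 = {0, 2, 3, 6}  B2 = {0, 1, 2, 6}  B3 = {0, 2, 5, 6}  B4 = {0, 2, 4, 6}
Tree: B1–B2, B2–B3, B3–B4
Each bag holds 4 vertices, so the decomposition has width 3, which upper-bounds the treewidth. For the lower bound: the 4 vertex sets {2,3}, {0,1}, {6}, {5} are disjoint, each induces a connected subgraph, and every pair is joined by at least one edge of G. Contracting each set to a single vertex therefore yields K_{4} as a minor, and since treewidth is minor-monotone, tw(G) ≥ tw(K_{4}) = 3. Combining the bounds, tw(G) = 3.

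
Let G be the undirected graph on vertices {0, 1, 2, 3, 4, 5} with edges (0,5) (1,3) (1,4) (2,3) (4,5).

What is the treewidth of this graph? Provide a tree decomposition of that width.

Treewidth 1.
One such decomposition:
Bags: B1 = {2, 3}  B2 = {1, 3}  B3 = {1, 4}  B4 = {4, 5}  B5 = {0, 5}
Tree: B1–B2, B2–B3, B3–B4, B4–B5

Every bag has size at most 2, so the width is 2 − 1 = 1 and tw(G) ≤ 1. Any graph with an edge has treewidth ≥ 1, and G has the edge 2–3. Therefore the treewidth is 1.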